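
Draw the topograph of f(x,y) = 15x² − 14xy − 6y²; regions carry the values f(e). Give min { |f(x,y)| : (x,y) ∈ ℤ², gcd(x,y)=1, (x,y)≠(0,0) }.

descent: ρ → (-6,14,15)  [lands on river]
river: ρ → (15,16,-5)
river: ρ → (-5,14,18)
river: ρ → (18,22,-1)
river: ρ → (-1,22,18)
river: ρ → (18,14,-5)
river: ρ → (-5,16,15)
river: ρ → (15,14,-6)
river: ρ → (-6,22,3)
river: ρ → (3,20,-13)
river: ρ → (-13,6,10)
river: ρ → (10,14,-9)
river: ρ → (-9,22,2)
river: ρ → (2,22,-9)
river: ρ → (-9,14,10)
river: ρ → (10,6,-13)
river: ρ → (-13,20,3)
river: ρ → (3,22,-6)
closes: descent 1, river 18
min |a| on river = 1

1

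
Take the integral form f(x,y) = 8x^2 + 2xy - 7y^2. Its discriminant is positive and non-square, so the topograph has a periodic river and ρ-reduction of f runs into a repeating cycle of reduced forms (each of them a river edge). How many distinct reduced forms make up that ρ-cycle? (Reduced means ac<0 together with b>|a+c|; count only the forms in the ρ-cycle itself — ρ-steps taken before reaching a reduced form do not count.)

D = 228, ⌊√D⌋ = 15
river: ρ → (-7,12,3)
river: ρ → (3,12,-7)
river: ρ → (-7,2,8)
river: ρ → (8,14,-1)
river: ρ → (-1,14,8)
river: ρ → (8,2,-7)
ρ-cycle length = 6 (tail of 0 descent steps not counted)

6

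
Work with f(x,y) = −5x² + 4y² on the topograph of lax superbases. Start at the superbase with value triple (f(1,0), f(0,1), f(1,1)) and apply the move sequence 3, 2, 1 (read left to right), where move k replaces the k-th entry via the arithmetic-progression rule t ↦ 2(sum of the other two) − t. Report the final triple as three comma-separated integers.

start (-5,4,-1) = (f(1,0),f(0,1),f(1,1))
replace slot 3: 2·((-5)+4) − (-1) = -1 → (-5,4,-1)
replace slot 2: 2·((-5)+(-1)) − 4 = -16 → (-5,-16,-1)
replace slot 1: 2·((-16)+(-1)) − (-5) = -29 → (-29,-16,-1)

-29,-16,-1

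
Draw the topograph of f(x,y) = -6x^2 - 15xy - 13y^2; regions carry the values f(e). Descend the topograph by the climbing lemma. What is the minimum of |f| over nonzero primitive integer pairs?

translate: b→3 (≡15 mod 12), so (6,15,13)→(6,3,4)
flip: (6,3,4)→(4,-3,6)
reduced (well bottom): (4,-3,6) with a≤c, −a<b≤a
well minimum |f| = |-4| = 4 (negative-definite)

4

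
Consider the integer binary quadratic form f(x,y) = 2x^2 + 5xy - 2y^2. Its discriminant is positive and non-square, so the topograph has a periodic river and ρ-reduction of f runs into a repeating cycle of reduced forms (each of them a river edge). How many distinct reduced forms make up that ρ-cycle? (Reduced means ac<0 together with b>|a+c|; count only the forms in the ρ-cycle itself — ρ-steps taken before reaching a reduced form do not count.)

D = 41, ⌊√D⌋ = 6
river: ρ → (-2,3,4)
river: ρ → (4,5,-1)
river: ρ → (-1,5,4)
river: ρ → (4,3,-2)
river: ρ → (-2,5,2)
river: ρ → (2,3,-4)
river: ρ → (-4,5,1)
river: ρ → (1,5,-4)
river: ρ → (-4,3,2)
river: ρ → (2,5,-2)
ρ-cycle length = 10 (tail of 0 descent steps not counted)

10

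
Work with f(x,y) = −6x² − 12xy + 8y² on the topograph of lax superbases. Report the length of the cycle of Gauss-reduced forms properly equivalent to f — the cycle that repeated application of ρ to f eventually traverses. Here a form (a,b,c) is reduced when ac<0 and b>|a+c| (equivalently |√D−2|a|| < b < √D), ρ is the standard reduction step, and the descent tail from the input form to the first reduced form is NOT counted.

D = 336, ⌊√D⌋ = 18
descent: ρ → (8,12,-6)  [lands on river]
river: ρ → (-6,12,8)
river: ρ → (8,4,-10)
river: ρ → (-10,16,2)
river: ρ → (2,16,-10)
river: ρ → (-10,4,8)
ρ-cycle length = 6 (tail of 1 descent step not counted)

6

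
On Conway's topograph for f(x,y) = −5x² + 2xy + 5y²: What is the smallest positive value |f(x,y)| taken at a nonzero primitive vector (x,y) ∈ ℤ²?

river: ρ → (5,8,-2)
river: ρ → (-2,8,5)
river: ρ → (5,2,-5)
river: ρ → (-5,8,2)
river: ρ → (2,8,-5)
river: ρ → (-5,2,5)
closes: descent 0, river 6
min |a| on river = 2

2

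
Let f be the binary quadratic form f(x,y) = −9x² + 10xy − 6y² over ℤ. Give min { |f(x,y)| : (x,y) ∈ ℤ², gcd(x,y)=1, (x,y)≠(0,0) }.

translate: b→8 (≡-10 mod 18), so (9,-10,6)→(9,8,5)
flip: (9,8,5)→(5,-8,9)
translate: b→2 (≡-8 mod 10), so (5,-8,9)→(5,2,6)
reduced (well bottom): (5,2,6) with a≤c, −a<b≤a
well minimum |f| = |-5| = 5 (negative-definite)

5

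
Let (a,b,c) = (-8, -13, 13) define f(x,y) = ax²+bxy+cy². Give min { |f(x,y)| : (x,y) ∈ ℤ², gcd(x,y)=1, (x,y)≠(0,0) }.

descent: ρ → (13,13,-8)  [lands on river]
river: ρ → (-8,19,7)
river: ρ → (7,23,-2)
river: ρ → (-2,21,18)
river: ρ → (18,15,-5)
river: ρ → (-5,15,18)
river: ρ → (18,21,-2)
river: ρ → (-2,23,7)
river: ρ → (7,19,-8)
river: ρ → (-8,13,13)
closes: descent 1, river 10
min |a| on river = 2

2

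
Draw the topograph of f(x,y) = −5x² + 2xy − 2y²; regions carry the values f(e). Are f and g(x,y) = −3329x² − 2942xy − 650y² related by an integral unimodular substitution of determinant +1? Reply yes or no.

D₁ = -36, D₂ = -36
f is negative-definite; reduce −f:
−f: flip: (5,-2,2)→(2,2,5)
−f: reduced (well bottom): (2,2,5) with a≤c, −a<b≤a
flip sign back: reduced form of f is (-2,-2,-5)
g is negative-definite; reduce −g:
−g: flip: (3329,2942,650)→(650,-2942,3329)
−g: translate: b→-342 (≡-2942 mod 1300), so (650,-2942,3329)→(650,-342,45)
−g: flip: (650,-342,45)→(45,342,650)
−g: translate: b→-18 (≡342 mod 90), so (45,342,650)→(45,-18,2)
−g: flip: (45,-18,2)→(2,18,45)
−g: translate: b→2 (≡18 mod 4), so (2,18,45)→(2,2,5)
−g: reduced (well bottom): (2,2,5) with a≤c, −a<b≤a
flip sign back: reduced form of g is (-2,-2,-5)
reduced forms (-2, -2, -5) vs (-2, -2, -5) ⇒ equivalent

yes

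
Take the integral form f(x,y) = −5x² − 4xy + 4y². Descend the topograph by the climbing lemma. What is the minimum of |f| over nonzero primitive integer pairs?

descent: ρ → (4,4,-5)  [lands on river]
river: ρ → (-5,6,3)
river: ρ → (3,6,-5)
river: ρ → (-5,4,4)
closes: descent 1, river 4
min |a| on river = 3

3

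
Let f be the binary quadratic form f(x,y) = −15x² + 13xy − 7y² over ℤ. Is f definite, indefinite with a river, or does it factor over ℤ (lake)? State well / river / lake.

D = b²−4ac = 13² − 4·(-15)·(-7) = -251
D < 0 ⇒ definite ⇒ every region one sign ⇒ single well

well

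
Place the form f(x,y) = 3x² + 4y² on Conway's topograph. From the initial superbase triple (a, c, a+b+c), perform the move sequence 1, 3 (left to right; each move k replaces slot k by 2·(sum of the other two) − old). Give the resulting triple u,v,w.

start (3,4,7) = (f(1,0),f(0,1),f(1,1))
replace slot 1: 2·(4+7) − 3 = 19 → (19,4,7)
replace slot 3: 2·(19+4) − 7 = 39 → (19,4,39)

19,4,39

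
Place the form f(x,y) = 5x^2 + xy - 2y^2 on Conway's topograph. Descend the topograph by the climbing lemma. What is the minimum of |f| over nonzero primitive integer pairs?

descent: ρ → (-2,3,4)  [lands on river]
river: ρ → (4,5,-1)
river: ρ → (-1,5,4)
river: ρ → (4,3,-2)
river: ρ → (-2,5,2)
river: ρ → (2,3,-4)
river: ρ → (-4,5,1)
river: ρ → (1,5,-4)
river: ρ → (-4,3,2)
river: ρ → (2,5,-2)
closes: descent 1, river 10
min |a| on river = 1

1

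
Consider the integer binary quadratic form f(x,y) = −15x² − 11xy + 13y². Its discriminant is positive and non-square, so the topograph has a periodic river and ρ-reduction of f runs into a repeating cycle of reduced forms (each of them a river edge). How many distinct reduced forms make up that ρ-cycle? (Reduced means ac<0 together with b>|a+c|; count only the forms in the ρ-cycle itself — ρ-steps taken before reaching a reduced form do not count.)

D = 901, ⌊√D⌋ = 30
descent: ρ → (13,11,-15)  [lands on river]
river: ρ → (-15,19,9)
river: ρ → (9,17,-17)
river: ρ → (-17,17,9)
river: ρ → (9,19,-15)
river: ρ → (-15,11,13)
river: ρ → (13,15,-13)
river: ρ → (-13,11,15)
river: ρ → (15,19,-9)
river: ρ → (-9,17,17)
river: ρ → (17,17,-9)
river: ρ → (-9,19,15)
river: ρ → (15,11,-13)
river: ρ → (-13,15,13)
ρ-cycle length = 14 (tail of 1 descent step not counted)

14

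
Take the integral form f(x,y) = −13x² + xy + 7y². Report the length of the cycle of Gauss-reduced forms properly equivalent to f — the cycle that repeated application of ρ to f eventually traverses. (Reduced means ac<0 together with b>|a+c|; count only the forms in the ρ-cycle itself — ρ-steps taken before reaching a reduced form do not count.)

D = 365, ⌊√D⌋ = 19
descent: ρ → (7,13,-7)  [lands on river]
river: ρ → (-7,15,5)
river: ρ → (5,15,-7)
river: ρ → (-7,13,7)
river: ρ → (7,15,-5)
river: ρ → (-5,15,7)
ρ-cycle length = 6 (tail of 1 descent step not counted)

6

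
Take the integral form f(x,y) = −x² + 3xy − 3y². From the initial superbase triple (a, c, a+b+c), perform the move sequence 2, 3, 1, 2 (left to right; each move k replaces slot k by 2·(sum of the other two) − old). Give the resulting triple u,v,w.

start (-1,-3,-1) = (f(1,0),f(0,1),f(1,1))
replace slot 2: 2·((-1)+(-1)) − (-3) = -1 → (-1,-1,-1)
replace slot 3: 2·((-1)+(-1)) − (-1) = -3 → (-1,-1,-3)
replace slot 1: 2·((-1)+(-3)) − (-1) = -7 → (-7,-1,-3)
replace slot 2: 2·((-7)+(-3)) − (-1) = -19 → (-7,-19,-3)

-7,-19,-3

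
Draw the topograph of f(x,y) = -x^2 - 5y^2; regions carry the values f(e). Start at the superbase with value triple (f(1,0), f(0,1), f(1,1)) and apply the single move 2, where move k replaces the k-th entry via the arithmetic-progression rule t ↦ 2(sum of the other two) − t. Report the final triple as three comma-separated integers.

start (-1,-5,-6) = (f(1,0),f(0,1),f(1,1))
replace slot 2: 2·((-1)+(-6)) − (-5) = -9 → (-1,-9,-6)

-1,-9,-6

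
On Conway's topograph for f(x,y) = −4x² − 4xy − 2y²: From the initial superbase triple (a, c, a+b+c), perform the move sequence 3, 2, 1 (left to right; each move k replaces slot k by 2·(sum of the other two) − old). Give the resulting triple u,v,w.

start (-4,-2,-10) = (f(1,0),f(0,1),f(1,1))
replace slot 3: 2·((-4)+(-2)) − (-10) = -2 → (-4,-2,-2)
replace slot 2: 2·((-4)+(-2)) − (-2) = -10 → (-4,-10,-2)
replace slot 1: 2·((-10)+(-2)) − (-4) = -20 → (-20,-10,-2)

-20,-10,-2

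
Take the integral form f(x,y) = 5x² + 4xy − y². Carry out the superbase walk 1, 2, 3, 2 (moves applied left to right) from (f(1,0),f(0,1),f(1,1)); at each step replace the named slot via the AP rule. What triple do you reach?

start (5,-1,8) = (f(1,0),f(0,1),f(1,1))
replace slot 1: 2·((-1)+8) − 5 = 9 → (9,-1,8)
replace slot 2: 2·(9+8) − (-1) = 35 → (9,35,8)
replace slot 3: 2·(9+35) − 8 = 80 → (9,35,80)
replace slot 2: 2·(9+80) − 35 = 143 → (9,143,80)

9,143,80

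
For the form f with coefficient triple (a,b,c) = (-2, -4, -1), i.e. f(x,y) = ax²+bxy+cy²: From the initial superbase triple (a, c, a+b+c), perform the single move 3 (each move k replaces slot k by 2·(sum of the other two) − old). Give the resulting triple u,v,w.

start (-2,-1,-7) = (f(1,0),f(0,1),f(1,1))
replace slot 3: 2·((-2)+(-1)) − (-7) = 1 → (-2,-1,1)

-2,-1,1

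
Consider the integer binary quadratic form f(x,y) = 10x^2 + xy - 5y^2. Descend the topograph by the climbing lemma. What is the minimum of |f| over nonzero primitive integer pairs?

descent: ρ → (-5,9,6)  [lands on river]
river: ρ → (6,3,-8)
river: ρ → (-8,13,1)
river: ρ → (1,13,-8)
river: ρ → (-8,3,6)
river: ρ → (6,9,-5)
river: ρ → (-5,11,4)
river: ρ → (4,13,-2)
river: ρ → (-2,11,10)
river: ρ → (10,9,-3)
river: ρ → (-3,9,10)
river: ρ → (10,11,-2)
river: ρ → (-2,13,4)
river: ρ → (4,11,-5)
closes: descent 1, river 14
min |a| on river = 1

1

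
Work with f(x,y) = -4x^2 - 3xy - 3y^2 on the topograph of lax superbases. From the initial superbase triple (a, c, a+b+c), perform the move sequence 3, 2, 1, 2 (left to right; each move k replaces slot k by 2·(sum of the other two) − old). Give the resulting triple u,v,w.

start (-4,-3,-10) = (f(1,0),f(0,1),f(1,1))
replace slot 3: 2·((-4)+(-3)) − (-10) = -4 → (-4,-3,-4)
replace slot 2: 2·((-4)+(-4)) − (-3) = -13 → (-4,-13,-4)
replace slot 1: 2·((-13)+(-4)) − (-4) = -30 → (-30,-13,-4)
replace slot 2: 2·((-30)+(-4)) − (-13) = -55 → (-30,-55,-4)

-30,-55,-4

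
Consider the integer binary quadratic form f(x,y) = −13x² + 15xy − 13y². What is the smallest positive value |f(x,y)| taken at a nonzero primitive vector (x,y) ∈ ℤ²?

translate: b→11 (≡-15 mod 26), so (13,-15,13)→(13,11,11)
flip: (13,11,11)→(11,-11,13)
translate: b→11 (≡-11 mod 22), so (11,-11,13)→(11,11,13)
reduced (well bottom): (11,11,13) with a≤c, −a<b≤a
well minimum |f| = |-11| = 11 (negative-definite)

11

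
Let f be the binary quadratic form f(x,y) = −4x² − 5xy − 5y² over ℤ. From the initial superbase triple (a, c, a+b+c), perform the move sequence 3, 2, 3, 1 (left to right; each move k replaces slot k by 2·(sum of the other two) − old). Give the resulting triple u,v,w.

start (-4,-5,-14) = (f(1,0),f(0,1),f(1,1))
replace slot 3: 2·((-4)+(-5)) − (-14) = -4 → (-4,-5,-4)
replace slot 2: 2·((-4)+(-4)) − (-5) = -11 → (-4,-11,-4)
replace slot 3: 2·((-4)+(-11)) − (-4) = -26 → (-4,-11,-26)
replace slot 1: 2·((-11)+(-26)) − (-4) = -70 → (-70,-11,-26)

-70,-11,-26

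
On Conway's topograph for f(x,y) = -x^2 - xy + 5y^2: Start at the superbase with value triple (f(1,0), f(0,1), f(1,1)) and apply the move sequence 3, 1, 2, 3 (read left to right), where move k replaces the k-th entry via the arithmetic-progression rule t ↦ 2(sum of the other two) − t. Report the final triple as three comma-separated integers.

start (-1,5,3) = (f(1,0),f(0,1),f(1,1))
replace slot 3: 2·((-1)+5) − 3 = 5 → (-1,5,5)
replace slot 1: 2·(5+5) − (-1) = 21 → (21,5,5)
replace slot 2: 2·(21+5) − 5 = 47 → (21,47,5)
replace slot 3: 2·(21+47) − 5 = 131 → (21,47,131)

21,47,131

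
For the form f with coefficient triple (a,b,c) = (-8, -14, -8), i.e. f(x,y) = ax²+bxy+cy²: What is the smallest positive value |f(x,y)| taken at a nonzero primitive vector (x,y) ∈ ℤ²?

translate: b→-2 (≡14 mod 16), so (8,14,8)→(8,-2,2)
flip: (8,-2,2)→(2,2,8)
reduced (well bottom): (2,2,8) with a≤c, −a<b≤a
well minimum |f| = |-2| = 2 (negative-definite)

2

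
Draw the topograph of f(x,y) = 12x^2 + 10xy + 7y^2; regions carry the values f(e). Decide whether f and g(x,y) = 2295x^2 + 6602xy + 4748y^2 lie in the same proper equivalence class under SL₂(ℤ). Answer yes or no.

D₁ = -236, D₂ = -236
f: flip: (12,10,7)→(7,-10,12)
f: translate: b→4 (≡-10 mod 14), so (7,-10,12)→(7,4,9)
f: reduced (well bottom): (7,4,9) with a≤c, −a<b≤a
g: translate: b→2012 (≡6602 mod 4590), so (2295,6602,4748)→(2295,2012,441)
g: flip: (2295,2012,441)→(441,-2012,2295)
g: translate: b→-248 (≡-2012 mod 882), so (441,-2012,2295)→(441,-248,35)
g: flip: (441,-248,35)→(35,248,441)
g: translate: b→-32 (≡248 mod 70), so (35,248,441)→(35,-32,9)
g: flip: (35,-32,9)→(9,32,35)
g: translate: b→-4 (≡32 mod 18), so (9,32,35)→(9,-4,7)
g: flip: (9,-4,7)→(7,4,9)
g: reduced (well bottom): (7,4,9) with a≤c, −a<b≤a
reduced forms (7, 4, 9) vs (7, 4, 9) ⇒ equivalent

yes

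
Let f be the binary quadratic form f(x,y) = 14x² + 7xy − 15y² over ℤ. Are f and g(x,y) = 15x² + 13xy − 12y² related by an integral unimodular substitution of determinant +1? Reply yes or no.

D₁ = 889, D₂ = 889
river cycle of f (length 42): (-15, 23, 6), (6, 25, -11), (-11, 19, 12), (12, 29, -1), (-1, 29, 12), (12, 19, -11), (-11, 25, 6), (6, 23, -15), (-15, 7, 14), (14, 21, -8), … (32 more)
river cycle of g (length 42): (-12, 11, 16), (16, 21, -7), (-7, 21, 16), (16, 11, -12), (-12, 13, 15), (15, 17, -10), (-10, 23, 9), (9, 13, -20), (-20, 27, 2), (2, 29, -6), … (32 more)
cycles differ ⇒ inequivalent

no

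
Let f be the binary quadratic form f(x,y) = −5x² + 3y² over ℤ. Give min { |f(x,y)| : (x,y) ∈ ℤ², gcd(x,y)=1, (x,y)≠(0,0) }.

descent: ρ → (3,6,-2)  [lands on river]
river: ρ → (-2,6,3)
closes: descent 1, river 2
min |a| on river = 2

2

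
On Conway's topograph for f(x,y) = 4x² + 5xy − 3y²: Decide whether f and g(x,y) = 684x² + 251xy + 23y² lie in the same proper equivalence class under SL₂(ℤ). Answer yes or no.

D₁ = 73, D₂ = 73
river cycle of f (length 18): (-3, 7, 2), (2, 5, -6), (-6, 7, 1), (1, 7, -6), (-6, 5, 2), (2, 7, -3), (-3, 5, 4), (4, 3, -4), (-4, 5, 3), (3, 7, -2), … (8 more)
river cycle of g (length 18): (4, 5, -3), (-3, 7, 2), (2, 5, -6), (-6, 7, 1), (1, 7, -6), (-6, 5, 2), (2, 7, -3), (-3, 5, 4), (4, 3, -4), (-4, 5, 3), … (8 more)
cycles coincide ⇒ equivalent

yes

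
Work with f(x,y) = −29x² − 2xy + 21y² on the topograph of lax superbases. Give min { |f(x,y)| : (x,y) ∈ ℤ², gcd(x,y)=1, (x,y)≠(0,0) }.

descent: ρ → (21,44,-6)  [lands on river]
river: ρ → (-6,40,35)
river: ρ → (35,30,-11)
river: ρ → (-11,36,26)
river: ρ → (26,16,-21)
river: ρ → (-21,26,21)
river: ρ → (21,16,-26)
river: ρ → (-26,36,11)
river: ρ → (11,30,-35)
river: ρ → (-35,40,6)
river: ρ → (6,44,-21)
river: ρ → (-21,40,10)
river: ρ → (10,40,-21)
river: ρ → (-21,44,6)
river: ρ → (6,40,-35)
river: ρ → (-35,30,11)
river: ρ → (11,36,-26)
river: ρ → (-26,16,21)
river: ρ → (21,26,-21)
river: ρ → (-21,16,26)
river: ρ → (26,36,-11)
river: ρ → (-11,30,35)
river: ρ → (35,40,-6)
river: ρ → (-6,44,21)
river: ρ → (21,40,-10)
river: ρ → (-10,40,21)
closes: descent 1, river 26
min |a| on river = 6

6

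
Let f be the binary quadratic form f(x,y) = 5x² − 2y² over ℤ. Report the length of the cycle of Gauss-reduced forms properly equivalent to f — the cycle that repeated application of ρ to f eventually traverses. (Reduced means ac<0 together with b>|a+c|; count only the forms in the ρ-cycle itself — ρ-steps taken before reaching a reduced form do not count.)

D = 40, ⌊√D⌋ = 6
descent: ρ → (-2,4,3)  [lands on river]
river: ρ → (3,2,-3)
river: ρ → (-3,4,2)
river: ρ → (2,4,-3)
river: ρ → (-3,2,3)
river: ρ → (3,4,-2)
ρ-cycle length = 6 (tail of 1 descent step not counted)

6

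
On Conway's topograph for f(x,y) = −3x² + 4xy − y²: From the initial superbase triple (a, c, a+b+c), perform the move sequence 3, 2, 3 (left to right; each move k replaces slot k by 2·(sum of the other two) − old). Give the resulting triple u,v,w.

start (-3,-1,0) = (f(1,0),f(0,1),f(1,1))
replace slot 3: 2·((-3)+(-1)) − 0 = -8 → (-3,-1,-8)
replace slot 2: 2·((-3)+(-8)) − (-1) = -21 → (-3,-21,-8)
replace slot 3: 2·((-3)+(-21)) − (-8) = -40 → (-3,-21,-40)

-3,-21,-40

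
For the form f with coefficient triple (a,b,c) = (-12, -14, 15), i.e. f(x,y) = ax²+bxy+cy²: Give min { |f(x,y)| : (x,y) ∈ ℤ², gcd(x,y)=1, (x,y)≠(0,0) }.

descent: ρ → (15,14,-12)  [lands on river]
river: ρ → (-12,10,17)
river: ρ → (17,24,-5)
river: ρ → (-5,26,12)
river: ρ → (12,22,-9)
river: ρ → (-9,14,20)
river: ρ → (20,26,-3)
river: ρ → (-3,28,11)
river: ρ → (11,16,-15)
river: ρ → (-15,14,12)
river: ρ → (12,10,-17)
river: ρ → (-17,24,5)
river: ρ → (5,26,-12)
river: ρ → (-12,22,9)
river: ρ → (9,14,-20)
river: ρ → (-20,26,3)
river: ρ → (3,28,-11)
river: ρ → (-11,16,15)
closes: descent 1, river 18
min |a| on river = 3

3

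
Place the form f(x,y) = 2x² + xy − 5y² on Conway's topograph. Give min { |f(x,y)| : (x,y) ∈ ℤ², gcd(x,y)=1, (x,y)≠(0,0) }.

descent: ρ → (-5,-1,2)
descent: ρ → (2,5,-2)  [lands on river]
river: ρ → (-2,3,4)
river: ρ → (4,5,-1)
river: ρ → (-1,5,4)
river: ρ → (4,3,-2)
river: ρ → (-2,5,2)
river: ρ → (2,3,-4)
river: ρ → (-4,5,1)
river: ρ → (1,5,-4)
river: ρ → (-4,3,2)
closes: descent 2, river 10
min |a| on river = 1

1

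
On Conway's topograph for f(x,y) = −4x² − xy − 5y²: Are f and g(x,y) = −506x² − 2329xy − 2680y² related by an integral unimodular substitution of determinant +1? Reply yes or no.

D₁ = -79, D₂ = -79
f is negative-definite; reduce −f:
−f: reduced (well bottom): (4,1,5) with a≤c, −a<b≤a
flip sign back: reduced form of f is (-4,-1,-5)
g is negative-definite; reduce −g:
−g: translate: b→305 (≡2329 mod 1012), so (506,2329,2680)→(506,305,46)
−g: flip: (506,305,46)→(46,-305,506)
−g: translate: b→-29 (≡-305 mod 92), so (46,-305,506)→(46,-29,5)
−g: flip: (46,-29,5)→(5,29,46)
−g: translate: b→-1 (≡29 mod 10), so (5,29,46)→(5,-1,4)
−g: flip: (5,-1,4)→(4,1,5)
−g: reduced (well bottom): (4,1,5) with a≤c, −a<b≤a
flip sign back: reduced form of g is (-4,-1,-5)
reduced forms (-4, -1, -5) vs (-4, -1, -5) ⇒ equivalent

yes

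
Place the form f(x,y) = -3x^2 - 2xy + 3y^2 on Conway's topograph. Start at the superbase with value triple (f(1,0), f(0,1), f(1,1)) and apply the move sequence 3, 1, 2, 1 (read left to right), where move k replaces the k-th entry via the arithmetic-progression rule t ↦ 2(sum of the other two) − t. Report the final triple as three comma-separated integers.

start (-3,3,-2) = (f(1,0),f(0,1),f(1,1))
replace slot 3: 2·((-3)+3) − (-2) = 2 → (-3,3,2)
replace slot 1: 2·(3+2) − (-3) = 13 → (13,3,2)
replace slot 2: 2·(13+2) − 3 = 27 → (13,27,2)
replace slot 1: 2·(27+2) − 13 = 45 → (45,27,2)

45,27,2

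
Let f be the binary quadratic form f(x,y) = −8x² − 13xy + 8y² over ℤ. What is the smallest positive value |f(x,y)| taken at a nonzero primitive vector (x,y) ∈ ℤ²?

descent: ρ → (8,13,-8)  [lands on river]
river: ρ → (-8,19,2)
river: ρ → (2,17,-17)
river: ρ → (-17,17,2)
river: ρ → (2,19,-8)
river: ρ → (-8,13,8)
river: ρ → (8,19,-2)
river: ρ → (-2,17,17)
river: ρ → (17,17,-2)
river: ρ → (-2,19,8)
closes: descent 1, river 10
min |a| on river = 2

2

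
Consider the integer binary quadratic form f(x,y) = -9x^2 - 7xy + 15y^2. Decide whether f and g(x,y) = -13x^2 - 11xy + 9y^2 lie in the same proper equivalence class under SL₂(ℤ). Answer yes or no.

D₁ = 589, D₂ = 589
river cycle of f (length 16): (15, 7, -9), (-9, 11, 13), (13, 15, -7), (-7, 13, 15), (15, 17, -5), (-5, 23, 3), (3, 19, -19), (-19, 19, 3), (3, 23, -5), (-5, 17, 15), … (6 more)
river cycle of g (length 16): (9, 11, -13), (-13, 15, 7), (7, 13, -15), (-15, 17, 5), (5, 23, -3), (-3, 19, 19), (19, 19, -3), (-3, 23, 5), (5, 17, -15), (-15, 13, 7), … (6 more)
cycles differ ⇒ inequivalent

no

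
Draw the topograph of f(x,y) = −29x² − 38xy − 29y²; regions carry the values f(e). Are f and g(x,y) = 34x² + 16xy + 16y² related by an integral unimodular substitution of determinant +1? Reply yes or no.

D₁ = -1920, D₂ = -1920
f is negative-definite; reduce −f:
−f: translate: b→-20 (≡38 mod 58), so (29,38,29)→(29,-20,20)
−f: flip: (29,-20,20)→(20,20,29)
−f: reduced (well bottom): (20,20,29) with a≤c, −a<b≤a
flip sign back: reduced form of f is (-20,-20,-29)
g: flip: (34,16,16)→(16,-16,34)
g: translate: b→16 (≡-16 mod 32), so (16,-16,34)→(16,16,34)
g: reduced (well bottom): (16,16,34) with a≤c, −a<b≤a
reduced forms (-20, -20, -29) vs (16, 16, 34) ⇒ inequivalent

no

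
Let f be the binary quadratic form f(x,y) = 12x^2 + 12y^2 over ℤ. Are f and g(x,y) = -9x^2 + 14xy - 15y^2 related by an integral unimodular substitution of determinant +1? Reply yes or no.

D₁ = -576, D₂ = -344
discriminants differ ⇒ not SL₂(ℤ)-equivalent

no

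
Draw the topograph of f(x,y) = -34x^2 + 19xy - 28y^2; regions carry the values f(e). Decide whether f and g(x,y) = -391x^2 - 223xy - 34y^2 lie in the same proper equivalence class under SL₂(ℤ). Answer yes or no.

D₁ = -3447, D₂ = -3447
f is negative-definite; reduce −f:
−f: flip: (34,-19,28)→(28,19,34)
−f: reduced (well bottom): (28,19,34) with a≤c, −a<b≤a
flip sign back: reduced form of f is (-28,-19,-34)
g is negative-definite; reduce −g:
−g: flip: (391,223,34)→(34,-223,391)
−g: translate: b→-19 (≡-223 mod 68), so (34,-223,391)→(34,-19,28)
−g: flip: (34,-19,28)→(28,19,34)
−g: reduced (well bottom): (28,19,34) with a≤c, −a<b≤a
flip sign back: reduced form of g is (-28,-19,-34)
reduced forms (-28, -19, -34) vs (-28, -19, -34) ⇒ equivalent

yes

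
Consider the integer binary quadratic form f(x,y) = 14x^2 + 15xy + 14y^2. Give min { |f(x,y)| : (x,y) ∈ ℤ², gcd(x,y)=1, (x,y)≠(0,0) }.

translate: b→-13 (≡15 mod 28), so (14,15,14)→(14,-13,13)
flip: (14,-13,13)→(13,13,14)
reduced (well bottom): (13,13,14) with a≤c, −a<b≤a
well minimum = a = 13

13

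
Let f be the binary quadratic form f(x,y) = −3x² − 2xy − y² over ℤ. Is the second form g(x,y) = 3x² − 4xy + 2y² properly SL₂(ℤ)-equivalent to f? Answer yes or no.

D₁ = -8, D₂ = -8
f is negative-definite; reduce −f:
−f: flip: (3,2,1)→(1,-2,3)
−f: translate: b→0 (≡-2 mod 2), so (1,-2,3)→(1,0,2)
−f: reduced (well bottom): (1,0,2) with a≤c, −a<b≤a
flip sign back: reduced form of f is (-1,0,-2)
g: translate: b→2 (≡-4 mod 6), so (3,-4,2)→(3,2,1)
g: flip: (3,2,1)→(1,-2,3)
g: translate: b→0 (≡-2 mod 2), so (1,-2,3)→(1,0,2)
g: reduced (well bottom): (1,0,2) with a≤c, −a<b≤a
reduced forms (-1, 0, -2) vs (1, 0, 2) ⇒ inequivalent

no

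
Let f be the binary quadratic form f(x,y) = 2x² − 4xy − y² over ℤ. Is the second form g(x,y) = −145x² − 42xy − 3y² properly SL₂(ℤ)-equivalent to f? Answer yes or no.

D₁ = 24, D₂ = 24
river cycle of f (length 2): (-1, 4, 2), (2, 4, -1)
river cycle of g (length 2): (2, 4, -1), (-1, 4, 2)
cycles coincide ⇒ equivalent

yes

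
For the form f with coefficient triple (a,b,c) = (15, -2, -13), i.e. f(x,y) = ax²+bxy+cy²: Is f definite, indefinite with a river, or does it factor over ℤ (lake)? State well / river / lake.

D = b²−4ac = (-2)² − 4·15·(-13) = 784
D = 28² is a perfect square ⇒ form factors over ℤ ⇒ lakes

lake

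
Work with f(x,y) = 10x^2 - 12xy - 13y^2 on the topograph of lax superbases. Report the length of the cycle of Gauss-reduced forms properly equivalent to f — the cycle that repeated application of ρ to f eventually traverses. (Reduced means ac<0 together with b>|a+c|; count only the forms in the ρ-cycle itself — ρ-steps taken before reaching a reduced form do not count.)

D = 664, ⌊√D⌋ = 25
descent: ρ → (-13,12,10)  [lands on river]
river: ρ → (10,8,-15)
river: ρ → (-15,22,3)
river: ρ → (3,20,-22)
river: ρ → (-22,24,1)
river: ρ → (1,24,-22)
river: ρ → (-22,20,3)
river: ρ → (3,22,-15)
river: ρ → (-15,8,10)
river: ρ → (10,12,-13)
river: ρ → (-13,14,9)
river: ρ → (9,22,-5)
river: ρ → (-5,18,17)
river: ρ → (17,16,-6)
river: ρ → (-6,20,11)
river: ρ → (11,24,-2)
river: ρ → (-2,24,11)
river: ρ → (11,20,-6)
river: ρ → (-6,16,17)
river: ρ → (17,18,-5)
river: ρ → (-5,22,9)
river: ρ → (9,14,-13)
ρ-cycle length = 22 (tail of 1 descent step not counted)

22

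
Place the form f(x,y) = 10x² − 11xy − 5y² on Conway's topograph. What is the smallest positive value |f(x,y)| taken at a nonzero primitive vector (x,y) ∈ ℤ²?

descent: ρ → (-5,11,10)  [lands on river]
river: ρ → (10,9,-6)
river: ρ → (-6,15,4)
river: ρ → (4,17,-2)
river: ρ → (-2,15,12)
river: ρ → (12,9,-5)
closes: descent 1, river 6
min |a| on river = 2

2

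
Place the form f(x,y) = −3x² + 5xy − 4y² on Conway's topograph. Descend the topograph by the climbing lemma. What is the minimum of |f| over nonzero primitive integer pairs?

translate: b→1 (≡-5 mod 6), so (3,-5,4)→(3,1,2)
flip: (3,1,2)→(2,-1,3)
reduced (well bottom): (2,-1,3) with a≤c, −a<b≤a
well minimum |f| = |-2| = 2 (negative-definite)

2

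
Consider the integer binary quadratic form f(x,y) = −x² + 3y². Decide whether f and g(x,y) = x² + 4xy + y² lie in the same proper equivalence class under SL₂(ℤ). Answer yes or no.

D₁ = 12, D₂ = 12
river cycle of f (length 2): (-1, 2, 2), (2, 2, -1)
river cycle of g (length 2): (1, 2, -2), (-2, 2, 1)
cycles differ ⇒ inequivalent

no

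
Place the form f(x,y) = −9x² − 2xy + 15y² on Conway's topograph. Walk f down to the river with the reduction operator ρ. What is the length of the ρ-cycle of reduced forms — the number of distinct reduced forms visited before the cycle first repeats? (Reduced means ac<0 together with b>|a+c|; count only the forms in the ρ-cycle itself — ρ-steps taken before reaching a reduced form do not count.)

D = 544, ⌊√D⌋ = 23
descent: ρ → (15,2,-9)
descent: ρ → (-9,16,8)  [lands on river]
river: ρ → (8,16,-9)
river: ρ → (-9,20,4)
river: ρ → (4,20,-9)
ρ-cycle length = 4 (tail of 2 descent steps not counted)

4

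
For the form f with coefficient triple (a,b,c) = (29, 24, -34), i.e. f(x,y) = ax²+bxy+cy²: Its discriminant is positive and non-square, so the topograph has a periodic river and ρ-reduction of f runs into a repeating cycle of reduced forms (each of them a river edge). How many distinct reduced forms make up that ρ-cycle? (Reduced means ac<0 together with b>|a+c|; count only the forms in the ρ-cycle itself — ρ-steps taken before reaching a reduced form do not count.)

D = 4520, ⌊√D⌋ = 67
river: ρ → (-34,44,19)
river: ρ → (19,32,-46)
river: ρ → (-46,60,5)
river: ρ → (5,60,-46)
river: ρ → (-46,32,19)
river: ρ → (19,44,-34)
river: ρ → (-34,24,29)
river: ρ → (29,34,-29)
river: ρ → (-29,24,34)
river: ρ → (34,44,-19)
river: ρ → (-19,32,46)
river: ρ → (46,60,-5)
river: ρ → (-5,60,46)
river: ρ → (46,32,-19)
river: ρ → (-19,44,34)
river: ρ → (34,24,-29)
river: ρ → (-29,34,29)
river: ρ → (29,24,-34)
ρ-cycle length = 18 (tail of 0 descent steps not counted)

18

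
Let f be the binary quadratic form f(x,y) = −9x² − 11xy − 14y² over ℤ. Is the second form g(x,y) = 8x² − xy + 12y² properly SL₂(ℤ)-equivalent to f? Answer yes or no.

D₁ = -383, D₂ = -383
f is negative-definite; reduce −f:
−f: translate: b→-7 (≡11 mod 18), so (9,11,14)→(9,-7,12)
−f: reduced (well bottom): (9,-7,12) with a≤c, −a<b≤a
flip sign back: reduced form of f is (-9,7,-12)
g: reduced (well bottom): (8,-1,12) with a≤c, −a<b≤a
reduced forms (-9, 7, -12) vs (8, -1, 12) ⇒ inequivalent

no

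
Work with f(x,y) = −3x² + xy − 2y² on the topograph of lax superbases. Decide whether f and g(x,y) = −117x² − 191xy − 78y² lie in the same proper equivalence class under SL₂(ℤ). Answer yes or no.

D₁ = -23, D₂ = -23
f is negative-definite; reduce −f:
−f: flip: (3,-1,2)→(2,1,3)
−f: reduced (well bottom): (2,1,3) with a≤c, −a<b≤a
flip sign back: reduced form of f is (-2,-1,-3)
g is negative-definite; reduce −g:
−g: translate: b→-43 (≡191 mod 234), so (117,191,78)→(117,-43,4)
−g: flip: (117,-43,4)→(4,43,117)
−g: translate: b→3 (≡43 mod 8), so (4,43,117)→(4,3,2)
−g: flip: (4,3,2)→(2,-3,4)
−g: translate: b→1 (≡-3 mod 4), so (2,-3,4)→(2,1,3)
−g: reduced (well bottom): (2,1,3) with a≤c, −a<b≤a
flip sign back: reduced form of g is (-2,-1,-3)
reduced forms (-2, -1, -3) vs (-2, -1, -3) ⇒ equivalent

yes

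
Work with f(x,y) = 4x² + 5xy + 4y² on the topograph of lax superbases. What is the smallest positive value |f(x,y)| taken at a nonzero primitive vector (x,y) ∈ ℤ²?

translate: b→-3 (≡5 mod 8), so (4,5,4)→(4,-3,3)
flip: (4,-3,3)→(3,3,4)
reduced (well bottom): (3,3,4) with a≤c, −a<b≤a
well minimum = a = 3

3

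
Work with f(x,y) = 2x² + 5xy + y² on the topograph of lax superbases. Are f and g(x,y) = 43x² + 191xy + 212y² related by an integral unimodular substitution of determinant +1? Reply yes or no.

D₁ = 17, D₂ = 17
river cycle of f (length 6): (1, 3, -2), (-2, 1, 2), (2, 3, -1), (-1, 3, 2), (2, 1, -2), (-2, 3, 1)
river cycle of g (length 6): (2, 1, -2), (-2, 3, 1), (1, 3, -2), (-2, 1, 2), (2, 3, -1), (-1, 3, 2)
cycles coincide ⇒ equivalent

yes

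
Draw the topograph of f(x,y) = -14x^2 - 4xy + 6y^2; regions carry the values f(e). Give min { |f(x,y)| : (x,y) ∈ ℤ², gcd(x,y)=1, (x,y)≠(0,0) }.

descent: ρ → (6,16,-4)  [lands on river]
river: ρ → (-4,16,6)
river: ρ → (6,8,-12)
river: ρ → (-12,16,2)
river: ρ → (2,16,-12)
river: ρ → (-12,8,6)
closes: descent 1, river 6
min |a| on river = 2

2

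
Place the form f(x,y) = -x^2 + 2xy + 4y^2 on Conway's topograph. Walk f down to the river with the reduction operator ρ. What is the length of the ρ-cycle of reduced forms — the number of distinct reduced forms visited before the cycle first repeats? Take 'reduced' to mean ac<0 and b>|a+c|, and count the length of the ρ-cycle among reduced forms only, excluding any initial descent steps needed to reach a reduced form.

D = 20, ⌊√D⌋ = 4
descent: ρ → (4,-2,-1)
descent: ρ → (-1,4,1)  [lands on river]
river: ρ → (1,4,-1)
ρ-cycle length = 2 (tail of 2 descent steps not counted)

2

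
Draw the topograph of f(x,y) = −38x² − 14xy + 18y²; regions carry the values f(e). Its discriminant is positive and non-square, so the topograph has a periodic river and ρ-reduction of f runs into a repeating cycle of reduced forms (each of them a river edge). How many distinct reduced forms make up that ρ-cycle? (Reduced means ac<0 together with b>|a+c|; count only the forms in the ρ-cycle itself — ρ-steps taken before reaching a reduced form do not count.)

D = 2932, ⌊√D⌋ = 54
descent: ρ → (18,50,-6)  [lands on river]
river: ρ → (-6,46,34)
river: ρ → (34,22,-18)
river: ρ → (-18,50,6)
river: ρ → (6,46,-34)
river: ρ → (-34,22,18)
ρ-cycle length = 6 (tail of 1 descent step not counted)

6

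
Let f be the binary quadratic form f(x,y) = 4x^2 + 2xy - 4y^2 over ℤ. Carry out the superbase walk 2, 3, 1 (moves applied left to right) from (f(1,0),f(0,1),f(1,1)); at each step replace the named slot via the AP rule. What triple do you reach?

start (4,-4,2) = (f(1,0),f(0,1),f(1,1))
replace slot 2: 2·(4+2) − (-4) = 16 → (4,16,2)
replace slot 3: 2·(4+16) − 2 = 38 → (4,16,38)
replace slot 1: 2·(16+38) − 4 = 104 → (104,16,38)

104,16,38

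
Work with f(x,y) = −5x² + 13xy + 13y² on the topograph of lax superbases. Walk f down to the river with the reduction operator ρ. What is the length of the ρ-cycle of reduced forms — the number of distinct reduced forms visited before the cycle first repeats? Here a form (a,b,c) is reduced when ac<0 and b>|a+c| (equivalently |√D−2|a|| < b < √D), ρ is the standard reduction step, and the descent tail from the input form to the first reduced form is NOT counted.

D = 429, ⌊√D⌋ = 20
river: ρ → (13,13,-5)
river: ρ → (-5,17,7)
river: ρ → (7,11,-11)
river: ρ → (-11,11,7)
river: ρ → (7,17,-5)
river: ρ → (-5,13,13)
ρ-cycle length = 6 (tail of 0 descent steps not counted)

6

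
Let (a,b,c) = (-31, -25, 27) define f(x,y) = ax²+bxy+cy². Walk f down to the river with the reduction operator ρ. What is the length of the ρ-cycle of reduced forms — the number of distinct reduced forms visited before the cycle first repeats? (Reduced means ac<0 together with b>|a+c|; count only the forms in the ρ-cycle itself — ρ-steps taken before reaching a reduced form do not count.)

D = 3973, ⌊√D⌋ = 63
descent: ρ → (27,25,-31)  [lands on river]
river: ρ → (-31,37,21)
river: ρ → (21,47,-21)
river: ρ → (-21,37,31)
river: ρ → (31,25,-27)
river: ρ → (-27,29,29)
river: ρ → (29,29,-27)
river: ρ → (-27,25,31)
river: ρ → (31,37,-21)
river: ρ → (-21,47,21)
river: ρ → (21,37,-31)
river: ρ → (-31,25,27)
river: ρ → (27,29,-29)
river: ρ → (-29,29,27)
ρ-cycle length = 14 (tail of 1 descent step not counted)

14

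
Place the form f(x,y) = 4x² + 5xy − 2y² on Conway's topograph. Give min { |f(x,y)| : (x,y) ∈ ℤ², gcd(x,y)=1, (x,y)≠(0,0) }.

river: ρ → (-2,7,1)
river: ρ → (1,7,-2)
river: ρ → (-2,5,4)
river: ρ → (4,3,-3)
river: ρ → (-3,3,4)
river: ρ → (4,5,-2)
closes: descent 0, river 6
min |a| on river = 1

1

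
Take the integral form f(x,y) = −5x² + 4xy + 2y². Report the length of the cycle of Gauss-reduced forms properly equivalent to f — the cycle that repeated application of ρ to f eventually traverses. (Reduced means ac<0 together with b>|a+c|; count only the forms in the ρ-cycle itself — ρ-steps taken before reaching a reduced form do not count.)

D = 56, ⌊√D⌋ = 7
river: ρ → (2,4,-5)
river: ρ → (-5,6,1)
river: ρ → (1,6,-5)
river: ρ → (-5,4,2)
ρ-cycle length = 4 (tail of 0 descent steps not counted)

4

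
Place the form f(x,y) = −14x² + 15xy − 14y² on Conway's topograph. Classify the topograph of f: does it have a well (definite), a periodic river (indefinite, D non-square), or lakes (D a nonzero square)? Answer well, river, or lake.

D = b²−4ac = 15² − 4·(-14)·(-14) = -559
D < 0 ⇒ definite ⇒ every region one sign ⇒ single well

well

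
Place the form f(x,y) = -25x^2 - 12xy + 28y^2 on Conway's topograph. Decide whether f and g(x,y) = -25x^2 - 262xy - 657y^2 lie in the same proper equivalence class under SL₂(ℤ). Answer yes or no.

D₁ = 2944, D₂ = 2944
river cycle of f (length 10): (28, 12, -25), (-25, 38, 15), (15, 52, -4), (-4, 52, 15), (15, 38, -25), (-25, 12, 28), (28, 44, -9), (-9, 46, 23), (23, 46, -9), (-9, 44, 28)
river cycle of g (length 10): (-25, 38, 15), (15, 52, -4), (-4, 52, 15), (15, 38, -25), (-25, 12, 28), (28, 44, -9), (-9, 46, 23), (23, 46, -9), (-9, 44, 28), (28, 12, -25)
cycles coincide ⇒ equivalent

yes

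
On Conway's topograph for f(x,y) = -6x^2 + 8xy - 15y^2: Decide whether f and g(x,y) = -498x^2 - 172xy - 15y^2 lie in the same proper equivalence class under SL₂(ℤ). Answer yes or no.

D₁ = -296, D₂ = -296
f is negative-definite; reduce −f:
−f: translate: b→4 (≡-8 mod 12), so (6,-8,15)→(6,4,13)
−f: reduced (well bottom): (6,4,13) with a≤c, −a<b≤a
flip sign back: reduced form of f is (-6,-4,-13)
g is negative-definite; reduce −g:
−g: flip: (498,172,15)→(15,-172,498)
−g: translate: b→8 (≡-172 mod 30), so (15,-172,498)→(15,8,6)
−g: flip: (15,8,6)→(6,-8,15)
−g: translate: b→4 (≡-8 mod 12), so (6,-8,15)→(6,4,13)
−g: reduced (well bottom): (6,4,13) with a≤c, −a<b≤a
flip sign back: reduced form of g is (-6,-4,-13)
reduced forms (-6, -4, -13) vs (-6, -4, -13) ⇒ equivalent

yes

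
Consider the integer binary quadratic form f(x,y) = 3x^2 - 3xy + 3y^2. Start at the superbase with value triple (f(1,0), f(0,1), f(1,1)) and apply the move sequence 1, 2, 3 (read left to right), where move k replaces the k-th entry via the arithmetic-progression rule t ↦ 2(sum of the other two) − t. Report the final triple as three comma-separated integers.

start (3,3,3) = (f(1,0),f(0,1),f(1,1))
replace slot 1: 2·(3+3) − 3 = 9 → (9,3,3)
replace slot 2: 2·(9+3) − 3 = 21 → (9,21,3)
replace slot 3: 2·(9+21) − 3 = 57 → (9,21,57)

9,21,57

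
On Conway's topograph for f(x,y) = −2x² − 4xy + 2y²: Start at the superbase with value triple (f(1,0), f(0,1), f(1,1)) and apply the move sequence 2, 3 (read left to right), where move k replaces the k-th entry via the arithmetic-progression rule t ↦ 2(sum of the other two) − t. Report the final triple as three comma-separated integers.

start (-2,2,-4) = (f(1,0),f(0,1),f(1,1))
replace slot 2: 2·((-2)+(-4)) − 2 = -14 → (-2,-14,-4)
replace slot 3: 2·((-2)+(-14)) − (-4) = -28 → (-2,-14,-28)

-2,-14,-28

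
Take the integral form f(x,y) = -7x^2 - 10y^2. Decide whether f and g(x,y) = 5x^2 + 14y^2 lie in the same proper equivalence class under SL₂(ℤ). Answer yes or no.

D₁ = -280, D₂ = -280
f is negative-definite; reduce −f:
−f: reduced (well bottom): (7,0,10) with a≤c, −a<b≤a
flip sign back: reduced form of f is (-7,0,-10)
g: reduced (well bottom): (5,0,14) with a≤c, −a<b≤a
reduced forms (-7, 0, -10) vs (5, 0, 14) ⇒ inequivalent

no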